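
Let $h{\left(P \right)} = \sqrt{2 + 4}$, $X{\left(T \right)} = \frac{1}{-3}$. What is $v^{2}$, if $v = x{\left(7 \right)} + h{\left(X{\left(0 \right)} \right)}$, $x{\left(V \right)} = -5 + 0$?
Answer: $\left(5 - \sqrt{6}\right)^{2} \approx 6.5051$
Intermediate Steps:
$X{\left(T \right)} = - \frac{1}{3}$
$h{\left(P \right)} = \sqrt{6}$
$x{\left(V \right)} = -5$
$v = -5 + \sqrt{6} \approx -2.5505$
$v^{2} = \left(-5 + \sqrt{6}\right)^{2}$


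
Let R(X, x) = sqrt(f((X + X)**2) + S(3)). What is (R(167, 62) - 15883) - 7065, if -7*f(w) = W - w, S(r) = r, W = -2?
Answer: -22948 + sqrt(781053)/7 ≈ -22822.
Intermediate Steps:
f(w) = 2/7 + w/7 (f(w) = -(-2 - w)/7 = 2/7 + w/7)
R(X, x) = sqrt(23/7 + 4*X**2/7) (R(X, x) = sqrt((2/7 + (X + X)**2/7) + 3) = sqrt((2/7 + (2*X)**2/7) + 3) = sqrt((2/7 + (4*X**2)/7) + 3) = sqrt((2/7 + 4*X**2/7) + 3) = sqrt(23/7 + 4*X**2/7))
(R(167, 62) - 15883) - 7065 = (sqrt(161 + 28*167**2)/7 - 15883) - 7065 = (sqrt(161 + 28*27889)/7 - 15883) - 7065 = (sqrt(161 + 780892)/7 - 15883) - 7065 = (sqrt(781053)/7 - 15883) - 7065 = (-15883 + sqrt(781053)/7) - 7065 = -22948 + sqrt(781053)/7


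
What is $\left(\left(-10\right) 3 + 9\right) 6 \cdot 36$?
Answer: $-4536$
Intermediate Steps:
$\left(\left(-10\right) 3 + 9\right) 6 \cdot 36 = \left(-30 + 9\right) 216 = \left(-21\right) 216 = -4536$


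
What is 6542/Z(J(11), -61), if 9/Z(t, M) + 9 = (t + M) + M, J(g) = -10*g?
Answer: -1576622/9 ≈ -1.7518e+5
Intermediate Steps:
Z(t, M) = 9/(-9 + t + 2*M) (Z(t, M) = 9/(-9 + ((t + M) + M)) = 9/(-9 + ((M + t) + M)) = 9/(-9 + (t + 2*M)) = 9/(-9 + t + 2*M))
6542/Z(J(11), -61) = 6542/((9/(-9 - 10*11 + 2*(-61)))) = 6542/((9/(-9 - 110 - 122))) = 6542/((9/(-241))) = 6542/((9*(-1/241))) = 6542/(-9/241) = 6542*(-241/9) = -1576622/9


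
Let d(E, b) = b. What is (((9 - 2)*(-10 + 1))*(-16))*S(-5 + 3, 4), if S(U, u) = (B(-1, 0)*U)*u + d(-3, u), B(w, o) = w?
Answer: 12096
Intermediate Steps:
S(U, u) = u - U*u (S(U, u) = (-U)*u + u = -U*u + u = u - U*u)
(((9 - 2)*(-10 + 1))*(-16))*S(-5 + 3, 4) = (((9 - 2)*(-10 + 1))*(-16))*(4*(1 - (-5 + 3))) = ((7*(-9))*(-16))*(4*(1 - 1*(-2))) = (-63*(-16))*(4*(1 + 2)) = 1008*(4*3) = 1008*12 = 12096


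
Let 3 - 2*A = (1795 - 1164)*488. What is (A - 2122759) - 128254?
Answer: -4809951/2 ≈ -2.4050e+6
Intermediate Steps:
A = -307925/2 (A = 3/2 - (1795 - 1164)*488/2 = 3/2 - 631*488/2 = 3/2 - 1/2*307928 = 3/2 - 153964 = -307925/2 ≈ -1.5396e+5)
(A - 2122759) - 128254 = (-307925/2 - 2122759) - 128254 = -4553443/2 - 128254 = -4809951/2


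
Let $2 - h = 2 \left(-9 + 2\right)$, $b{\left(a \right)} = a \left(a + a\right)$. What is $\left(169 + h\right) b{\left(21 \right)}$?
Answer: $163170$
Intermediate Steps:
$b{\left(a \right)} = 2 a^{2}$ ($b{\left(a \right)} = a 2 a = 2 a^{2}$)
$h = 16$ ($h = 2 - 2 \left(-9 + 2\right) = 2 - 2 \left(-7\right) = 2 - -14 = 2 + 14 = 16$)
$\left(169 + h\right) b{\left(21 \right)} = \left(169 + 16\right) 2 \cdot 21^{2} = 185 \cdot 2 \cdot 441 = 185 \cdot 882 = 163170$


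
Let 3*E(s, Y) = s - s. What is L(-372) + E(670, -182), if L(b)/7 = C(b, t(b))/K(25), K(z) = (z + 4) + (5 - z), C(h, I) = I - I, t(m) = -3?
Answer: 0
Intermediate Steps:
C(h, I) = 0
K(z) = 9 (K(z) = (4 + z) + (5 - z) = 9)
E(s, Y) = 0 (E(s, Y) = (s - s)/3 = (⅓)*0 = 0)
L(b) = 0 (L(b) = 7*(0/9) = 7*(0*(⅑)) = 7*0 = 0)
L(-372) + E(670, -182) = 0 + 0 = 0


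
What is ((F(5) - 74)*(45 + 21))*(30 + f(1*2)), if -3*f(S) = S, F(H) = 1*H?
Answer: -133584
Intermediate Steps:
F(H) = H
f(S) = -S/3
((F(5) - 74)*(45 + 21))*(30 + f(1*2)) = ((5 - 74)*(45 + 21))*(30 - 2/3) = (-69*66)*(30 - 1/3*2) = -4554*(30 - 2/3) = -4554*88/3 = -133584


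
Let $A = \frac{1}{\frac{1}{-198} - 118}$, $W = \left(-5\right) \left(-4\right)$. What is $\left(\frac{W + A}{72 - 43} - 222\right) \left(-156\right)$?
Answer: $\frac{23393255808}{677585} \approx 34524.0$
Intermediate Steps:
$W = 20$
$A = - \frac{198}{23365}$ ($A = \frac{1}{- \frac{1}{198} - 118} = \frac{1}{- \frac{23365}{198}} = - \frac{198}{23365} \approx -0.0084742$)
$\left(\frac{W + A}{72 - 43} - 222\right) \left(-156\right) = \left(\frac{20 - \frac{198}{23365}}{72 - 43} - 222\right) \left(-156\right) = \left(\frac{467102}{23365 \cdot 29} - 222\right) \left(-156\right) = \left(\frac{467102}{23365} \cdot \frac{1}{29} - 222\right) \left(-156\right) = \left(\frac{467102}{677585} - 222\right) \left(-156\right) = \left(- \frac{149956768}{677585}\right) \left(-156\right) = \frac{23393255808}{677585}$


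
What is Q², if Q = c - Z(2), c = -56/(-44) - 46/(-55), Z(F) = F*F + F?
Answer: 45796/3025 ≈ 15.139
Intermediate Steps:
Z(F) = F + F² (Z(F) = F² + F = F + F²)
c = 116/55 (c = -56*(-1/44) - 46*(-1/55) = 14/11 + 46/55 = 116/55 ≈ 2.1091)
Q = -214/55 (Q = 116/55 - 2*(1 + 2) = 116/55 - 2*3 = 116/55 - 1*6 = 116/55 - 6 = -214/55 ≈ -3.8909)
Q² = (-214/55)² = 45796/3025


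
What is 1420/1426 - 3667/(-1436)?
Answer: 3634131/1023868 ≈ 3.5494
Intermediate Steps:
1420/1426 - 3667/(-1436) = 1420*(1/1426) - 3667*(-1/1436) = 710/713 + 3667/1436 = 3634131/1023868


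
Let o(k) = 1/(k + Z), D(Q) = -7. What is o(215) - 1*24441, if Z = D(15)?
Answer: -5083727/208 ≈ -24441.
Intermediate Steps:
Z = -7
o(k) = 1/(-7 + k) (o(k) = 1/(k - 7) = 1/(-7 + k))
o(215) - 1*24441 = 1/(-7 + 215) - 1*24441 = 1/208 - 24441 = -5083727/208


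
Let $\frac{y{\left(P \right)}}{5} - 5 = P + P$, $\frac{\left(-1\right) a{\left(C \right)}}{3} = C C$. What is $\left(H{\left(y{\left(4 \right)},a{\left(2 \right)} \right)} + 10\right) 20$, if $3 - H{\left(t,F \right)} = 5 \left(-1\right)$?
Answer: $360$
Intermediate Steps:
$a{\left(C \right)} = - 3 C^{2}$ ($a{\left(C \right)} = - 3 C C = - 3 C^{2}$)
$y{\left(P \right)} = 25 + 10 P$ ($y{\left(P \right)} = 25 + 5 \left(P + P\right) = 25 + 5 \cdot 2 P = 25 + 10 P$)
$H{\left(t,F \right)} = 8$ ($H{\left(t,F \right)} = 3 - 5 \left(-1\right) = 3 - -5 = 3 + 5 = 8$)
$\left(H{\left(y{\left(4 \right)},a{\left(2 \right)} \right)} + 10\right) 20 = \left(8 + 10\right) 20 = 18 \cdot 20 = 360$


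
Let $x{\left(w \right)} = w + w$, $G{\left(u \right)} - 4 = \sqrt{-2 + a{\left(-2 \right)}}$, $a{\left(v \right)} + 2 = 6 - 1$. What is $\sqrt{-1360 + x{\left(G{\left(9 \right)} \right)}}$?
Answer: $15 i \sqrt{6} \approx 36.742 i$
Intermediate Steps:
$a{\left(v \right)} = 3$ ($a{\left(v \right)} = -2 + \left(6 - 1\right) = -2 + 5 = 3$)
$G{\left(u \right)} = 5$ ($G{\left(u \right)} = 4 + \sqrt{-2 + 3} = 4 + \sqrt{1} = 4 + 1 = 5$)
$x{\left(w \right)} = 2 w$
$\sqrt{-1360 + x{\left(G{\left(9 \right)} \right)}} = \sqrt{-1360 + 2 \cdot 5} = \sqrt{-1360 + 10} = \sqrt{-1350} = 15 i \sqrt{6}$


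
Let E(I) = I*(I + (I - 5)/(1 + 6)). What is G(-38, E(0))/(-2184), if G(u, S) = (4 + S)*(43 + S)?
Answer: -43/546 ≈ -0.078755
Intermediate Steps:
E(I) = I*(-5/7 + 8*I/7) (E(I) = I*(I + (-5 + I)/7) = I*(I + (-5 + I)*(1/7)) = I*(I + (-5/7 + I/7)) = I*(-5/7 + 8*I/7))
G(-38, E(0))/(-2184) = (172 + ((1/7)*0*(-5 + 8*0))**2 + 47*((1/7)*0*(-5 + 8*0)))/(-2184) = (172 + ((1/7)*0*(-5 + 0))**2 + 47*((1/7)*0*(-5 + 0)))*(-1/2184) = (172 + ((1/7)*0*(-5))**2 + 47*((1/7)*0*(-5)))*(-1/2184) = (172 + 0**2 + 47*0)*(-1/2184) = (172 + 0 + 0)*(-1/2184) = 172*(-1/2184) = -43/546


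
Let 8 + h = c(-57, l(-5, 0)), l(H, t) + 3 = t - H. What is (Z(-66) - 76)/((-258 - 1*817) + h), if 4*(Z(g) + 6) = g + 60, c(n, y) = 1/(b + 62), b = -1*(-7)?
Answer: 11523/149452 ≈ 0.077102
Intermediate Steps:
b = 7
l(H, t) = -3 + t - H (l(H, t) = -3 + (t - H) = -3 + t - H)
c(n, y) = 1/69 (c(n, y) = 1/(7 + 62) = 1/69)
Z(g) = 9 + g/4 (Z(g) = -6 + (g + 60)/4 = -6 + (60 + g)/4 = -6 + (15 + g/4) = 9 + g/4)
h = -551/69 (h = -8 + 1/69 = -551/69 ≈ -7.9855)
(Z(-66) - 76)/((-258 - 1*817) + h) = ((9 + (¼)*(-66)) - 76)/((-258 - 1*817) - 551/69) = ((9 - 33/2) - 76)/((-258 - 817) - 551/69) = (-15/2 - 76)/(-1075 - 551/69) = -167/(2*(-74726/69)) = -167/2*(-69/74726) = 11523/149452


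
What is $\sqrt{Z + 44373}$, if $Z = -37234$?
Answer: $11 \sqrt{59} \approx 84.493$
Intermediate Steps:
$\sqrt{Z + 44373} = \sqrt{-37234 + 44373} = \sqrt{7139} = 11 \sqrt{59}$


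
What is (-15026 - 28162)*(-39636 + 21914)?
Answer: 765377736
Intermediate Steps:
(-15026 - 28162)*(-39636 + 21914) = -43188*(-17722) = 765377736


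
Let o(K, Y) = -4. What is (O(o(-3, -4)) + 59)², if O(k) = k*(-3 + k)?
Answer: 7569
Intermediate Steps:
(O(o(-3, -4)) + 59)² = (-4*(-3 - 4) + 59)² = (-4*(-7) + 59)² = (28 + 59)² = 87² = 7569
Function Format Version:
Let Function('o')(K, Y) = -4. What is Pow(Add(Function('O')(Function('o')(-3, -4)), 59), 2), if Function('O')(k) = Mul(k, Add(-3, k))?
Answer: 7569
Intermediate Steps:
Pow(Add(Function('O')(Function('o')(-3, -4)), 59), 2) = Pow(Add(Mul(-4, Add(-3, -4)), 59), 2) = Pow(Add(Mul(-4, -7), 59), 2) = Pow(Add(28, 59), 2) = Pow(87, 2) = 7569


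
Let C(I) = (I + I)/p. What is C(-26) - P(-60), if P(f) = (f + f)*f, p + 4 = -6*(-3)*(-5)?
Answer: -338374/47 ≈ -7199.4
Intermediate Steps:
p = -94 (p = -4 - 6*(-3)*(-5) = -4 + 18*(-5) = -4 - 90 = -94)
P(f) = 2*f² (P(f) = (2*f)*f = 2*f²)
C(I) = -I/47 (C(I) = (I + I)/(-94) = (2*I)*(-1/94) = -I/47)
C(-26) - P(-60) = -1/47*(-26) - 2*(-60)² = 26/47 - 2*3600 = 26/47 - 1*7200 = 26/47 - 7200 = -338374/47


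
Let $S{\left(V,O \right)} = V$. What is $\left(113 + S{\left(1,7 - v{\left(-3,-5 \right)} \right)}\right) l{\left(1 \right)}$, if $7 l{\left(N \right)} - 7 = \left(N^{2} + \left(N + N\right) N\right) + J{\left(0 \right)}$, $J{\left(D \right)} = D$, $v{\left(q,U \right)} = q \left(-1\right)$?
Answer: $\frac{1140}{7} \approx 162.86$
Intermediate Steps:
$v{\left(q,U \right)} = - q$
$l{\left(N \right)} = 1 + \frac{3 N^{2}}{7}$ ($l{\left(N \right)} = 1 + \frac{\left(N^{2} + \left(N + N\right) N\right) + 0}{7} = 1 + \frac{\left(N^{2} + 2 N N\right) + 0}{7} = 1 + \frac{\left(N^{2} + 2 N^{2}\right) + 0}{7} = 1 + \frac{3 N^{2} + 0}{7} = 1 + \frac{3 N^{2}}{7}$)
$\left(113 + S{\left(1,7 - v{\left(-3,-5 \right)} \right)}\right) l{\left(1 \right)} = \left(113 + 1\right) \left(1 + \frac{3 \cdot 1^{2}}{7}\right) = 114 \left(1 + \frac{3}{7} \cdot 1\right) = 114 \left(1 + \frac{3}{7}\right) = 114 \cdot \frac{10}{7} = \frac{1140}{7}$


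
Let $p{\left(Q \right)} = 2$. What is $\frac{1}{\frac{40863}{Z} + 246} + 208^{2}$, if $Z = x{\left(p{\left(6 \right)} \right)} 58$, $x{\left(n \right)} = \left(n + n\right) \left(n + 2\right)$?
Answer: $\frac{11644549792}{269151} \approx 43264.0$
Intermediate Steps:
$x{\left(n \right)} = 2 n \left(2 + n\right)$
$Z = 928$ ($Z = 2 \cdot 2 \left(2 + 2\right) 58 = 2 \cdot 2 \cdot 4 \cdot 58 = 16 \cdot 58 = 928$)
$\frac{1}{\frac{40863}{Z} + 246} + 208^{2} = \frac{1}{\frac{40863}{928} + 246} + 208^{2} = \frac{1}{40863 \cdot \frac{1}{928} + 246} + 43264 = \frac{1}{\frac{40863}{928} + 246} + 43264 = \frac{1}{\frac{269151}{928}} + 43264 = \frac{928}{269151} + 43264 = \frac{11644549792}{269151}$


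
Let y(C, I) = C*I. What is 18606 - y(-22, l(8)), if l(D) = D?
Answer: 18782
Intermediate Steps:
18606 - y(-22, l(8)) = 18606 - (-22)*8 = 18606 - 1*(-176) = 18606 + 176 = 18782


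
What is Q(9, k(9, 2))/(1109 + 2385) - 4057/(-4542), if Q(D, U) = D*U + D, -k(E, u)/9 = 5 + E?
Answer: 2266352/3967437 ≈ 0.57124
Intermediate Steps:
k(E, u) = -45 - 9*E (k(E, u) = -9*(5 + E) = -45 - 9*E)
Q(D, U) = D + D*U
Q(9, k(9, 2))/(1109 + 2385) - 4057/(-4542) = (9*(1 + (-45 - 9*9)))/(1109 + 2385) - 4057/(-4542) = (9*(1 + (-45 - 81)))/3494 - 4057*(-1/4542) = (9*(1 - 126))*(1/3494) + 4057/4542 = (9*(-125))*(1/3494) + 4057/4542 = -1125*1/3494 + 4057/4542 = -1125/3494 + 4057/4542 = 2266352/3967437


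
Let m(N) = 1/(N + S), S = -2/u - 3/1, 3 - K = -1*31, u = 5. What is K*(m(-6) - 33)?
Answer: -52904/47 ≈ -1125.6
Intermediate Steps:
K = 34 (K = 3 - (-1)*31 = 3 - 1*(-31) = 3 + 31 = 34)
S = -17/5 (S = -2/5 - 3/1 = -2*1/5 - 3*1 = -2/5 - 3 = -17/5 ≈ -3.4000)
m(N) = 1/(-17/5 + N) (m(N) = 1/(N - 17/5) = 1/(-17/5 + N))
K*(m(-6) - 33) = 34*(5/(-17 + 5*(-6)) - 33) = 34*(5/(-17 - 30) - 33) = 34*(5/(-47) - 33) = 34*(5*(-1/47) - 33) = 34*(-5/47 - 33) = 34*(-1556/47) = -52904/47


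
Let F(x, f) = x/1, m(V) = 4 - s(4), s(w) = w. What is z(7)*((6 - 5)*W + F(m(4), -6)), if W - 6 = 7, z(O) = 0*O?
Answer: 0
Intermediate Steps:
z(O) = 0
W = 13 (W = 6 + 7 = 13)
m(V) = 0 (m(V) = 4 - 1*4 = 4 - 4 = 0)
F(x, f) = x (F(x, f) = x*1 = x)
z(7)*((6 - 5)*W + F(m(4), -6)) = 0*((6 - 5)*13 + 0) = 0*(1*13 + 0) = 0*(13 + 0) = 0*13 = 0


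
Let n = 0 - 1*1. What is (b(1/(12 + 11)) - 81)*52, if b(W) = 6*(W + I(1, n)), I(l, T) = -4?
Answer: -125268/23 ≈ -5446.4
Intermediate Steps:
n = -1 (n = 0 - 1 = -1)
b(W) = -24 + 6*W (b(W) = 6*(W - 4) = 6*(-4 + W) = -24 + 6*W)
(b(1/(12 + 11)) - 81)*52 = ((-24 + 6/(12 + 11)) - 81)*52 = ((-24 + 6/23) - 81)*52 = (-546/23 - 81)*52 = -2409/23*52 = -125268/23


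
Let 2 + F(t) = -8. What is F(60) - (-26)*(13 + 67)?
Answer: 2070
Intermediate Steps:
F(t) = -10 (F(t) = -2 - 8 = -10)
F(60) - (-26)*(13 + 67) = -10 - (-26)*(13 + 67) = -10 - (-26)*80 = -10 - 1*(-2080) = -10 + 2080 = 2070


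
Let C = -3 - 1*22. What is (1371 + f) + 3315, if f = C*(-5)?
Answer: 4811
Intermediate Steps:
C = -25 (C = -3 - 22 = -25)
f = 125 (f = -25*(-5) = 125)
(1371 + f) + 3315 = (1371 + 125) + 3315 = 1496 + 3315 = 4811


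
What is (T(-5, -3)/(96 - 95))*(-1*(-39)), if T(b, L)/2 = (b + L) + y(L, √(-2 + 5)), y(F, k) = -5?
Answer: -1014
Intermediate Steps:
T(b, L) = -10 + 2*L + 2*b (T(b, L) = 2*((b + L) - 5) = 2*((L + b) - 5) = 2*(-5 + L + b) = -10 + 2*L + 2*b)
(T(-5, -3)/(96 - 95))*(-1*(-39)) = ((-10 + 2*(-3) + 2*(-5))/(96 - 95))*(-1*(-39)) = ((-10 - 6 - 10)/1)*39 = (1*(-26))*39 = -26*39 = -1014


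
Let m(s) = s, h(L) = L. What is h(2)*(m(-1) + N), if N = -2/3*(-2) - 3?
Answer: -16/3 ≈ -5.3333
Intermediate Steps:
N = -5/3 (N = -2*⅓*(-2) - 3 = -⅔*(-2) - 3 = 4/3 - 3 = -5/3 ≈ -1.6667)
h(2)*(m(-1) + N) = 2*(-1 - 5/3) = 2*(-8/3) = -16/3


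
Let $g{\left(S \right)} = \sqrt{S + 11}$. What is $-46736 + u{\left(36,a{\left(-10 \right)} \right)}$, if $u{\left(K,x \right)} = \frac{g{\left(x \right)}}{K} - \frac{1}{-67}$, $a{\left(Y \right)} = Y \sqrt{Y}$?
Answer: $- \frac{3131311}{67} + \frac{\sqrt{11 - 10 i \sqrt{10}}}{36} \approx -46736.0 - 0.093131 i$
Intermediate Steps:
$g{\left(S \right)} = \sqrt{11 + S}$
$a{\left(Y \right)} = Y^{\frac{3}{2}}$
$u{\left(K,x \right)} = \frac{1}{67} + \frac{\sqrt{11 + x}}{K}$ ($u{\left(K,x \right)} = \frac{\sqrt{11 + x}}{K} - \frac{1}{-67} = \frac{\sqrt{11 + x}}{K} - - \frac{1}{67} = \frac{\sqrt{11 + x}}{K} + \frac{1}{67} = \frac{1}{67} + \frac{\sqrt{11 + x}}{K}$)
$-46736 + u{\left(36,a{\left(-10 \right)} \right)} = -46736 + \frac{\sqrt{11 + \left(-10\right)^{\frac{3}{2}}} + \frac{1}{67} \cdot 36}{36} = -46736 + \frac{\sqrt{11 - 10 i \sqrt{10}} + \frac{36}{67}}{36} = -46736 + \frac{\frac{36}{67} + \sqrt{11 - 10 i \sqrt{10}}}{36} = -46736 + \left(\frac{1}{67} + \frac{\sqrt{11 - 10 i \sqrt{10}}}{36}\right) = - \frac{3131311}{67} + \frac{\sqrt{11 - 10 i \sqrt{10}}}{36}$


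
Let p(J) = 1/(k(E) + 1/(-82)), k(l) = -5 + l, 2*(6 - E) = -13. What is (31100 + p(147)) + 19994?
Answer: 15685899/307 ≈ 51094.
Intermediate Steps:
E = 25/2 (E = 6 - ½*(-13) = 6 + 13/2 = 25/2 ≈ 12.500)
p(J) = 41/307 (p(J) = 1/((-5 + 25/2) + 1/(-82)) = 1/(15/2 - 1/82) = 1/(307/41) = 41/307)
(31100 + p(147)) + 19994 = (31100 + 41/307) + 19994 = 9547741/307 + 19994 = 15685899/307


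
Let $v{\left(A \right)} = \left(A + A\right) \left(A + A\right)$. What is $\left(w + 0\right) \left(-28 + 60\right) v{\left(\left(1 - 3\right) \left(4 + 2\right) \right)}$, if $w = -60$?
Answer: $-1105920$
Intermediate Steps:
$v{\left(A \right)} = 4 A^{2}$ ($v{\left(A \right)} = 2 A 2 A = 4 A^{2}$)
$\left(w + 0\right) \left(-28 + 60\right) v{\left(\left(1 - 3\right) \left(4 + 2\right) \right)} = \left(-60 + 0\right) \left(-28 + 60\right) 4 \left(\left(1 - 3\right) \left(4 + 2\right)\right)^{2} = \left(-60\right) 32 \cdot 4 \left(\left(-2\right) 6\right)^{2} = - 1920 \cdot 4 \left(-12\right)^{2} = - 1920 \cdot 4 \cdot 144 = \left(-1920\right) 576 = -1105920$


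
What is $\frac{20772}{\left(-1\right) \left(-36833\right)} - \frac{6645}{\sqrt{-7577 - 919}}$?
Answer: $\frac{20772}{36833} + \frac{2215 i \sqrt{59}}{236} \approx 0.56395 + 72.092 i$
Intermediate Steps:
$\frac{20772}{\left(-1\right) \left(-36833\right)} - \frac{6645}{\sqrt{-7577 - 919}} = \frac{20772}{36833} - \frac{6645}{\sqrt{-7577 - 919}} = 20772 \cdot \frac{1}{36833} - \frac{6645}{\sqrt{-7577 - 919}} = \frac{20772}{36833} - \frac{6645}{\sqrt{-8496}} = \frac{20772}{36833} - \frac{6645}{12 i \sqrt{59}} = \frac{20772}{36833} - 6645 \left(- \frac{i \sqrt{59}}{708}\right) = \frac{20772}{36833} + \frac{2215 i \sqrt{59}}{236}$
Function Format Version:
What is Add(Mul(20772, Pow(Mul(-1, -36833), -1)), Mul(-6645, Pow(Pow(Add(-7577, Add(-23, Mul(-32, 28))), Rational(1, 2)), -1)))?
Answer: Add(Rational(20772, 36833), Mul(Rational(2215, 236), I, Pow(59, Rational(1, 2)))) ≈ Add(0.56395, Mul(72.092, I))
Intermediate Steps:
Add(Mul(20772, Pow(Mul(-1, -36833), -1)), Mul(-6645, Pow(Pow(Add(-7577, Add(-23, Mul(-32, 28))), Rational(1, 2)), -1))) = Add(Mul(20772, Pow(36833, -1)), Mul(-6645, Pow(Pow(Add(-7577, Add(-23, -896)), Rational(1, 2)), -1))) = Add(Mul(20772, Rational(1, 36833)), Mul(-6645, Pow(Pow(Add(-7577, -919), Rational(1, 2)), -1))) = Add(Rational(20772, 36833), Mul(-6645, Pow(Pow(-8496, Rational(1, 2)), -1))) = Add(Rational(20772, 36833), Mul(-6645, Pow(Mul(12, I, Pow(59, Rational(1, 2))), -1))) = Add(Rational(20772, 36833), Mul(-6645, Mul(Rational(-1, 708), I, Pow(59, Rational(1, 2))))) = Add(Rational(20772, 36833), Mul(Rational(2215, 236), I, Pow(59, Rational(1, 2))))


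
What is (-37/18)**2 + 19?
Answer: 7525/324 ≈ 23.225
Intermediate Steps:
(-37/18)**2 + 19 = 1369/324 + 19 = 7525/324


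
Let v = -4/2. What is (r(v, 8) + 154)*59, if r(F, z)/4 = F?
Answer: 8614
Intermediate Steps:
v = -2 (v = -4*½ = -2)
r(F, z) = 4*F
(r(v, 8) + 154)*59 = (4*(-2) + 154)*59 = (-8 + 154)*59 = 146*59 = 8614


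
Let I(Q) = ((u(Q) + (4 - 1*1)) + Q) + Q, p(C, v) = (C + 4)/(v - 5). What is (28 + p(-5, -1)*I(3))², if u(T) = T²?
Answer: 961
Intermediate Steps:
p(C, v) = (4 + C)/(-5 + v)
I(Q) = 3 + Q² + 2*Q (I(Q) = ((Q² + (4 - 1*1)) + Q) + Q = ((Q² + (4 - 1)) + Q) + Q = ((Q² + 3) + Q) + Q = ((3 + Q²) + Q) + Q = (3 + Q + Q²) + Q = 3 + Q² + 2*Q)
(28 + p(-5, -1)*I(3))² = (28 + ((4 - 5)/(-5 - 1))*(3 + 3² + 2*3))² = (28 + (-1/(-6))*(3 + 9 + 6))² = (28 - ⅙*(-1)*18)² = (28 + (⅙)*18)² = (28 + 3)² = 31² = 961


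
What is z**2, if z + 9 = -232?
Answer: 58081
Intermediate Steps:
z = -241 (z = -9 - 232 = -241)
z**2 = (-241)**2 = 58081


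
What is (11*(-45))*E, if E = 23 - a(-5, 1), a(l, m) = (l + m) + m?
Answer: -12870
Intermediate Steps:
a(l, m) = l + 2*m
E = 26 (E = 23 - (-5 + 2*1) = 23 - (-5 + 2) = 23 - 1*(-3) = 23 + 3 = 26)
(11*(-45))*E = (11*(-45))*26 = -495*26 = -12870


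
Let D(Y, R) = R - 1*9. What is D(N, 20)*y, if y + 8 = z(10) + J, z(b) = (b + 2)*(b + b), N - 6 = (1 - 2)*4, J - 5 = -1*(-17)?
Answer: 2794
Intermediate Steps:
J = 22 (J = 5 - 1*(-17) = 5 + 17 = 22)
N = 2 (N = 6 + (1 - 2)*4 = 6 - 1*4 = 6 - 4 = 2)
D(Y, R) = -9 + R (D(Y, R) = R - 9 = -9 + R)
z(b) = 2*b*(2 + b) (z(b) = (2 + b)*(2*b) = 2*b*(2 + b))
y = 254 (y = -8 + (2*10*(2 + 10) + 22) = -8 + (2*10*12 + 22) = -8 + (240 + 22) = -8 + 262 = 254)
D(N, 20)*y = (-9 + 20)*254 = 11*254 = 2794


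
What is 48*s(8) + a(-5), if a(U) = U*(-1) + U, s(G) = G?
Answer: 384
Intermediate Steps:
a(U) = 0 (a(U) = -U + U = 0)
48*s(8) + a(-5) = 48*8 + 0 = 384 + 0 = 384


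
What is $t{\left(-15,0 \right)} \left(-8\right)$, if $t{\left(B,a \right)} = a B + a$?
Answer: $0$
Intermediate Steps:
$t{\left(B,a \right)} = a + B a$ ($t{\left(B,a \right)} = B a + a = a + B a$)
$t{\left(-15,0 \right)} \left(-8\right) = 0 \left(1 - 15\right) \left(-8\right) = 0 \left(-14\right) \left(-8\right) = 0 \left(-8\right) = 0$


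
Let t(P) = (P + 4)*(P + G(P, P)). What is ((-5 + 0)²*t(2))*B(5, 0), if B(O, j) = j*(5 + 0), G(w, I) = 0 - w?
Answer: 0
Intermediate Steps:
G(w, I) = -w
B(O, j) = 5*j (B(O, j) = j*5 = 5*j)
t(P) = 0 (t(P) = (P + 4)*(P - P) = (4 + P)*0 = 0)
((-5 + 0)²*t(2))*B(5, 0) = ((-5 + 0)²*0)*(5*0) = ((-5)²*0)*0 = (25*0)*0 = 0*0 = 0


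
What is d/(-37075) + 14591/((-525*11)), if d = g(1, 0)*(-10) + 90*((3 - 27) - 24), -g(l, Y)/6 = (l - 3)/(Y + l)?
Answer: -20612813/8564325 ≈ -2.4068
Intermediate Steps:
g(l, Y) = -6*(-3 + l)/(Y + l) (g(l, Y) = -6*(l - 3)/(Y + l) = -6*(-3 + l)/(Y + l))
d = -4440 (d = (6*(3 - 1*1)/(0 + 1))*(-10) + 90*((3 - 27) - 24) = (6*(3 - 1)/1)*(-10) + 90*(-24 - 24) = (6*1*2)*(-10) + 90*(-48) = 12*(-10) - 4320 = -120 - 4320 = -4440)
d/(-37075) + 14591/((-525*11)) = -4440/(-37075) + 14591/((-525*11)) = -4440*(-1/37075) + 14591/(-5775) = 888/7415 + 14591*(-1/5775) = 888/7415 - 14591/5775 = -20612813/8564325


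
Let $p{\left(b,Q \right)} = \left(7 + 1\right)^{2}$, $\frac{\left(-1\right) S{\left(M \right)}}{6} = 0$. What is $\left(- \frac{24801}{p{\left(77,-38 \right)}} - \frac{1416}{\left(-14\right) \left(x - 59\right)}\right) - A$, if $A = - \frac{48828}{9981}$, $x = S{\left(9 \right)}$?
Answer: $- \frac{572853977}{1490496} \approx -384.34$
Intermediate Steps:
$S{\left(M \right)} = 0$ ($S{\left(M \right)} = \left(-6\right) 0 = 0$)
$x = 0$
$p{\left(b,Q \right)} = 64$ ($p{\left(b,Q \right)} = 8^{2} = 64$)
$A = - \frac{16276}{3327}$ ($A = \left(-48828\right) \frac{1}{9981} = - \frac{16276}{3327} \approx -4.8921$)
$\left(- \frac{24801}{p{\left(77,-38 \right)}} - \frac{1416}{\left(-14\right) \left(x - 59\right)}\right) - A = \left(- \frac{24801}{64} - \frac{1416}{\left(-14\right) \left(0 - 59\right)}\right) - - \frac{16276}{3327} = \left(\left(-24801\right) \frac{1}{64} - \frac{1416}{\left(-14\right) \left(-59\right)}\right) + \frac{16276}{3327} = \left(- \frac{24801}{64} - \frac{1416}{826}\right) + \frac{16276}{3327} = \left(- \frac{24801}{64} - \frac{12}{7}\right) + \frac{16276}{3327} = - \frac{174375}{448} + \frac{16276}{3327} = - \frac{572853977}{1490496}$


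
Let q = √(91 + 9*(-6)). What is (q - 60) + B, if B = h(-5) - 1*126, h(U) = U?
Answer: -191 + √37 ≈ -184.92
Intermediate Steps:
q = √37 (q = √(91 - 54) = √37 ≈ 6.0828)
B = -131 (B = -5 - 1*126 = -5 - 126 = -131)
(q - 60) + B = (√37 - 60) - 131 = (-60 + √37) - 131 = -191 + √37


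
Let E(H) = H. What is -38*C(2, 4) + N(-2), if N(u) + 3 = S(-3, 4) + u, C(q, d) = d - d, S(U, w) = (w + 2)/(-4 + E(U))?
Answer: -41/7 ≈ -5.8571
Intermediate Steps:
S(U, w) = (2 + w)/(-4 + U) (S(U, w) = (w + 2)/(-4 + U) = (2 + w)/(-4 + U))
C(q, d) = 0
N(u) = -27/7 + u (N(u) = -3 + ((2 + 4)/(-4 - 3) + u) = -3 + (6/(-7) + u) = -3 + (-1/7*6 + u) = -3 + (-6/7 + u) = -27/7 + u)
-38*C(2, 4) + N(-2) = -38*0 + (-27/7 - 2) = 0 - 41/7 = -41/7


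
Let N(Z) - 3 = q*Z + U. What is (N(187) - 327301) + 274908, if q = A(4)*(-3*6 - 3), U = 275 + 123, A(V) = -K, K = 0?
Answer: -51992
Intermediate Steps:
A(V) = 0 (A(V) = -1*0 = 0)
U = 398
q = 0 (q = 0*(-3*6 - 3) = 0*(-18 - 3) = 0*(-21) = 0)
N(Z) = 401 (N(Z) = 3 + (0*Z + 398) = 3 + (0 + 398) = 3 + 398 = 401)
(N(187) - 327301) + 274908 = (401 - 327301) + 274908 = -326900 + 274908 = -51992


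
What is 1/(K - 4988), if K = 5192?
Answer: 1/204 ≈ 0.0049020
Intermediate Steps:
1/(K - 4988) = 1/(5192 - 4988) = 1/204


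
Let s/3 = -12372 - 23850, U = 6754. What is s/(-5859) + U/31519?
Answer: 384957260/20518869 ≈ 18.761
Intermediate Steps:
s = -108666 (s = 3*(-12372 - 23850) = 3*(-36222) = -108666)
s/(-5859) + U/31519 = -108666/(-5859) + 6754/31519 = -108666*(-1/5859) + 6754*(1/31519) = 12074/651 + 6754/31519 = 384957260/20518869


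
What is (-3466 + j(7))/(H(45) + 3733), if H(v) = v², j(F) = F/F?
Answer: -3465/5758 ≈ -0.60177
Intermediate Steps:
j(F) = 1
(-3466 + j(7))/(H(45) + 3733) = (-3466 + 1)/(45² + 3733) = -3465/(2025 + 3733) = -3465/5758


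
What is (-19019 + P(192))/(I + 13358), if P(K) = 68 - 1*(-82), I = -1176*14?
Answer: 18869/3106 ≈ 6.0750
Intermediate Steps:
I = -16464
P(K) = 150 (P(K) = 68 + 82 = 150)
(-19019 + P(192))/(I + 13358) = (-19019 + 150)/(-16464 + 13358) = -18869/(-3106) = -18869*(-1/3106) = 18869/3106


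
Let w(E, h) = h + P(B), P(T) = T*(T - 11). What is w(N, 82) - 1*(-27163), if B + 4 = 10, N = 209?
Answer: 27215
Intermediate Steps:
B = 6 (B = -4 + 10 = 6)
P(T) = T*(-11 + T)
w(E, h) = -30 + h (w(E, h) = h + 6*(-11 + 6) = h + 6*(-5) = h - 30 = -30 + h)
w(N, 82) - 1*(-27163) = (-30 + 82) - 1*(-27163) = 52 + 27163 = 27215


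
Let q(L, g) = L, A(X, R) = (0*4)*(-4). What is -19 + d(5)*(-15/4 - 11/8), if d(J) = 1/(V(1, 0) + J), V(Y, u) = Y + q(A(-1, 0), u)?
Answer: -953/48 ≈ -19.854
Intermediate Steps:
A(X, R) = 0 (A(X, R) = 0*(-4) = 0)
V(Y, u) = Y (V(Y, u) = Y + 0 = Y)
d(J) = 1/(1 + J)
-19 + d(5)*(-15/4 - 11/8) = -19 + (-15/4 - 11/8)/(1 + 5) = -19 + (-15*¼ - 11*⅛)/6 = -19 + (-15/4 - 11/8)/6 = -19 + (⅙)*(-41/8) = -19 - 41/48 = -953/48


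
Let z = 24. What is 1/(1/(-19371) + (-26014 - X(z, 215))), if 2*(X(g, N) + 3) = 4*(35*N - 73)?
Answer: -19371/792564466 ≈ -2.4441e-5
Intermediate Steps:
X(g, N) = -149 + 70*N (X(g, N) = -3 + (4*(35*N - 73))/2 = -3 + (4*(-73 + 35*N))/2 = -3 + (-292 + 140*N)/2 = -3 + (-146 + 70*N) = -149 + 70*N)
1/(1/(-19371) + (-26014 - X(z, 215))) = 1/(1/(-19371) + (-26014 - (-149 + 70*215))) = 1/(-1/19371 + (-26014 - (-149 + 15050))) = 1/(-1/19371 + (-26014 - 1*14901)) = 1/(-1/19371 + (-26014 - 14901)) = 1/(-1/19371 - 40915) = 1/(-792564466/19371) = -19371/792564466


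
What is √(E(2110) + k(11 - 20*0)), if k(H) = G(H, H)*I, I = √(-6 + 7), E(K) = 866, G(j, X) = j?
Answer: √877 ≈ 29.614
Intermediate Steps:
I = 1 (I = √1 = 1)
k(H) = H (k(H) = H*1 = H)
√(E(2110) + k(11 - 20*0)) = √(866 + (11 - 20*0)) = √(866 + (11 + 0)) = √(866 + 11) = √877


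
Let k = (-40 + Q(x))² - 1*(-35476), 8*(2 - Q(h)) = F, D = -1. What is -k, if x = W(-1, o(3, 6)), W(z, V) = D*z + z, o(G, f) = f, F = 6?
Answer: -591641/16 ≈ -36978.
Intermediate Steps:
W(z, V) = 0 (W(z, V) = -z + z = 0)
x = 0
Q(h) = 5/4 (Q(h) = 2 - ⅛*6 = 2 - ¾ = 5/4)
k = 591641/16 (k = (-40 + 5/4)² - 1*(-35476) = (-155/4)² + 35476 = 24025/16 + 35476 = 591641/16 ≈ 36978.)
-k = -1*591641/16 = -591641/16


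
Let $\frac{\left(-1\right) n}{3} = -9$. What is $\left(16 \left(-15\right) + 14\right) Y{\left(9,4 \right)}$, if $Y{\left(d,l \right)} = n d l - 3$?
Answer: $-218994$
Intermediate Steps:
$n = 27$ ($n = \left(-3\right) \left(-9\right) = 27$)
$Y{\left(d,l \right)} = -3 + 27 d l$ ($Y{\left(d,l \right)} = 27 d l - 3 = -3 + 27 d l$)
$\left(16 \left(-15\right) + 14\right) Y{\left(9,4 \right)} = \left(16 \left(-15\right) + 14\right) \left(-3 + 27 \cdot 9 \cdot 4\right) = \left(-240 + 14\right) \left(-3 + 972\right) = \left(-226\right) 969 = -218994$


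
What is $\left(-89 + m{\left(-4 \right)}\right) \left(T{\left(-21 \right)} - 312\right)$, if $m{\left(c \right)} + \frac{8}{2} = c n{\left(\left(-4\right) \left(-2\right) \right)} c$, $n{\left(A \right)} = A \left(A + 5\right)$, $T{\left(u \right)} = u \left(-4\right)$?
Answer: $-358188$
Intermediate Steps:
$T{\left(u \right)} = - 4 u$
$n{\left(A \right)} = A \left(5 + A\right)$
$m{\left(c \right)} = -4 + 104 c^{2}$ ($m{\left(c \right)} = -4 + c \left(-4\right) \left(-2\right) \left(5 - -8\right) c = -4 + c 8 \left(5 + 8\right) c = -4 + c 8 \cdot 13 c = -4 + c 104 c = -4 + 104 c c = -4 + 104 c^{2}$)
$\left(-89 + m{\left(-4 \right)}\right) \left(T{\left(-21 \right)} - 312\right) = \left(-89 - \left(4 - 104 \left(-4\right)^{2}\right)\right) \left(\left(-4\right) \left(-21\right) - 312\right) = \left(-89 + \left(-4 + 104 \cdot 16\right)\right) \left(84 - 312\right) = \left(-89 + \left(-4 + 1664\right)\right) \left(-228\right) = \left(-89 + 1660\right) \left(-228\right) = 1571 \left(-228\right) = -358188$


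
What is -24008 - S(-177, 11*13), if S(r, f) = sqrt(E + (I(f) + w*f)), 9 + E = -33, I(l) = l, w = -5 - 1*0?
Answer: -24008 - I*sqrt(614) ≈ -24008.0 - 24.779*I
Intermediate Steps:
w = -5 (w = -5 + 0 = -5)
E = -42 (E = -9 - 33 = -42)
S(r, f) = sqrt(-42 - 4*f) (S(r, f) = sqrt(-42 + (f - 5*f)) = sqrt(-42 - 4*f))
-24008 - S(-177, 11*13) = -24008 - sqrt(-42 - 44*13) = -24008 - sqrt(-42 - 4*143) = -24008 - sqrt(-42 - 572) = -24008 - sqrt(-614) = -24008 - I*sqrt(614)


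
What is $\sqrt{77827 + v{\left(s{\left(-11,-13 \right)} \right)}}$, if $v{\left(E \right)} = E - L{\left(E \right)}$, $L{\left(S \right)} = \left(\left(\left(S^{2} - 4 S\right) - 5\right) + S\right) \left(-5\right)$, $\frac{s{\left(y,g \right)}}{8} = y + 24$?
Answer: $\sqrt{130426} \approx 361.15$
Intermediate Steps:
$s{\left(y,g \right)} = 192 + 8 y$ ($s{\left(y,g \right)} = 8 \left(y + 24\right) = 8 \left(24 + y\right) = 192 + 8 y$)
$L{\left(S \right)} = 25 - 5 S^{2} + 15 S$ ($L{\left(S \right)} = \left(\left(-5 + S^{2} - 4 S\right) + S\right) \left(-5\right) = \left(-5 + S^{2} - 3 S\right) \left(-5\right) = 25 - 5 S^{2} + 15 S$)
$v{\left(E \right)} = -25 - 14 E + 5 E^{2}$ ($v{\left(E \right)} = E - \left(25 - 5 E^{2} + 15 E\right) = -25 - 14 E + 5 E^{2}$)
$\sqrt{77827 + v{\left(s{\left(-11,-13 \right)} \right)}} = \sqrt{77827 - \left(25 - 5 \left(192 + 8 \left(-11\right)\right)^{2} + 14 \left(192 + 8 \left(-11\right)\right)\right)} = \sqrt{77827 - \left(25 - 5 \left(192 - 88\right)^{2} + 14 \left(192 - 88\right)\right)} = \sqrt{77827 - \left(1481 - 54080\right)} = \sqrt{77827 - -52599} = \sqrt{77827 + 52599} = \sqrt{130426}$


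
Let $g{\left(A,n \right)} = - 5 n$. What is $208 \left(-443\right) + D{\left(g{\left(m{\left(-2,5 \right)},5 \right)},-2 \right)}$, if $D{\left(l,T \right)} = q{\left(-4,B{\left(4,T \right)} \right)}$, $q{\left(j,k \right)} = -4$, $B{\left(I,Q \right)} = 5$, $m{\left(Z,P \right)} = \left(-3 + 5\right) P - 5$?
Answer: $-92148$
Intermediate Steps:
$m{\left(Z,P \right)} = -5 + 2 P$ ($m{\left(Z,P \right)} = 2 P - 5 = -5 + 2 P$)
$D{\left(l,T \right)} = -4$
$208 \left(-443\right) + D{\left(g{\left(m{\left(-2,5 \right)},5 \right)},-2 \right)} = 208 \left(-443\right) - 4 = -92144 - 4 = -92148$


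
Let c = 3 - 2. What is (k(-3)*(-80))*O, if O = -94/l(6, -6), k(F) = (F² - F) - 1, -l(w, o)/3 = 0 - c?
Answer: 82720/3 ≈ 27573.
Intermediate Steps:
c = 1
l(w, o) = 3 (l(w, o) = -3*(0 - 1*1) = -3*(0 - 1) = -3*(-1) = 3)
k(F) = -1 + F² - F
O = -94/3 ≈ -31.333
(k(-3)*(-80))*O = ((-1 + (-3)² - 1*(-3))*(-80))*(-94/3) = ((-1 + 9 + 3)*(-80))*(-94/3) = (11*(-80))*(-94/3) = -880*(-94/3) = 82720/3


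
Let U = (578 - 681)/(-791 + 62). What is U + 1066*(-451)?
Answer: -350478311/729 ≈ -4.8077e+5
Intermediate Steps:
U = 103/729 (U = -103/(-729) = -103*(-1/729) = 103/729 ≈ 0.14129)
U + 1066*(-451) = 103/729 + 1066*(-451) = 103/729 - 480766 = -350478311/729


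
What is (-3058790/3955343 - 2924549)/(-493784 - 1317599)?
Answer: 1652513924871/1023520152767 ≈ 1.6145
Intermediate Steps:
(-3058790/3955343 - 2924549)/(-493784 - 1317599) = (-3058790*1/3955343 - 2924549)/(-1811383) = (-436970/565049 - 2924549)*(-1/1811383) = -1652513924871/565049*(-1/1811383) = 1652513924871/1023520152767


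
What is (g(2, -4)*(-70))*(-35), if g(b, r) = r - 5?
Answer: -22050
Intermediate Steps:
g(b, r) = -5 + r
(g(2, -4)*(-70))*(-35) = ((-5 - 4)*(-70))*(-35) = -9*(-70)*(-35) = 630*(-35) = -22050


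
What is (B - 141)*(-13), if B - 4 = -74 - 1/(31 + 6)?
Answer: 101504/37 ≈ 2743.4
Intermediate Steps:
B = -2591/37 (B = 4 + (-74 - 1/(31 + 6)) = 4 + (-74 - 1/37) = 4 - 2739/37 = -2591/37 ≈ -70.027)
(B - 141)*(-13) = (-2591/37 - 141)*(-13) = -7808/37*(-13) = 101504/37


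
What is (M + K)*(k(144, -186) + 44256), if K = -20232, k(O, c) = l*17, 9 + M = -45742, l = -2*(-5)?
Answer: -2931360758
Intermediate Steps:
l = 10
M = -45751 (M = -9 - 45742 = -45751)
k(O, c) = 170 (k(O, c) = 10*17 = 170)
(M + K)*(k(144, -186) + 44256) = (-45751 - 20232)*(170 + 44256) = -65983*44426 = -2931360758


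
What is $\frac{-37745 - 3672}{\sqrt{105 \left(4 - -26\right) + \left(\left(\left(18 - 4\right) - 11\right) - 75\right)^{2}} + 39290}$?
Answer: $- \frac{813636965}{771847883} + \frac{124251 \sqrt{926}}{1543695766} \approx -1.0517$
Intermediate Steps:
$\frac{-37745 - 3672}{\sqrt{105 \left(4 - -26\right) + \left(\left(\left(18 - 4\right) - 11\right) - 75\right)^{2}} + 39290} = - \frac{41417}{\sqrt{105 \left(4 + 26\right) + \left(\left(14 - 11\right) - 75\right)^{2}} + 39290} = - \frac{41417}{\sqrt{105 \cdot 30 + \left(3 - 75\right)^{2}} + 39290} = - \frac{41417}{\sqrt{3150 + \left(-72\right)^{2}} + 39290} = - \frac{41417}{\sqrt{3150 + 5184} + 39290} = - \frac{41417}{\sqrt{8334} + 39290} = - \frac{41417}{3 \sqrt{926} + 39290} = - \frac{41417}{39290 + 3 \sqrt{926}}$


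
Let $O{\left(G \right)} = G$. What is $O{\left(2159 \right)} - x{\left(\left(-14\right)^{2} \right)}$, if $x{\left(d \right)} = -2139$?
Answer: $4298$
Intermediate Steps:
$O{\left(2159 \right)} - x{\left(\left(-14\right)^{2} \right)} = 2159 - -2139 = 2159 + 2139 = 4298$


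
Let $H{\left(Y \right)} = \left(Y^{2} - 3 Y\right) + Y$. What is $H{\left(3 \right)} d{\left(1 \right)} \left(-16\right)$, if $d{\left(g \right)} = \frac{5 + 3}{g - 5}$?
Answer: $96$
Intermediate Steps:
$d{\left(g \right)} = \frac{8}{-5 + g}$
$H{\left(Y \right)} = Y^{2} - 2 Y$
$H{\left(3 \right)} d{\left(1 \right)} \left(-16\right) = 3 \left(-2 + 3\right) \frac{8}{-5 + 1} \left(-16\right) = 3 \cdot 1 \frac{8}{-4} \left(-16\right) = 3 \cdot 8 \left(- \frac{1}{4}\right) \left(-16\right) = 3 \left(-2\right) \left(-16\right) = \left(-6\right) \left(-16\right) = 96$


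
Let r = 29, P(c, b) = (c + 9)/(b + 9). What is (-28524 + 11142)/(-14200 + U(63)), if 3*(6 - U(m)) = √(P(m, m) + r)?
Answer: 370080162/302204449 - 8691*√30/302204449 ≈ 1.2244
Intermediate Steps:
P(c, b) = (9 + c)/(9 + b)
U(m) = 6 - √30/3 (U(m) = 6 - √((9 + m)/(9 + m) + 29)/3 = 6 - √(1 + 29)/3 = 6 - √30/3)
(-28524 + 11142)/(-14200 + U(63)) = (-28524 + 11142)/(-14200 + (6 - √30/3)) = -17382/(-14194 - √30/3)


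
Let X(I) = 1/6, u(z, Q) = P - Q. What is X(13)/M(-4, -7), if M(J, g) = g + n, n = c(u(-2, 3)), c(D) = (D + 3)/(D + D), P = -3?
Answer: -2/81 ≈ -0.024691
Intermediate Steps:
u(z, Q) = -3 - Q
c(D) = (3 + D)/(2*D) (c(D) = (3 + D)/((2*D)) = (3 + D)*(1/(2*D)) = (3 + D)/(2*D))
n = ¼ (n = (3 + (-3 - 1*3))/(2*(-3 - 1*3)) = (3 + (-3 - 3))/(2*(-3 - 3)) = (½)*(3 - 6)/(-6) = (½)*(-⅙)*(-3) = ¼ ≈ 0.25000)
M(J, g) = ¼ + g (M(J, g) = g + ¼ = ¼ + g)
X(I) = ⅙
X(13)/M(-4, -7) = 1/(6*(¼ - 7)) = 1/(6*(-27/4)) = (⅙)*(-4/27) = -2/81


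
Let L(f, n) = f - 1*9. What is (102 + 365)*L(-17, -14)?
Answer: -12142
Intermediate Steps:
L(f, n) = -9 + f (L(f, n) = f - 9 = -9 + f)
(102 + 365)*L(-17, -14) = (102 + 365)*(-9 - 17) = 467*(-26) = -12142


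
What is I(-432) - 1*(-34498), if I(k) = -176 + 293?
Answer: 34615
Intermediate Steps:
I(k) = 117
I(-432) - 1*(-34498) = 117 - 1*(-34498) = 117 + 34498 = 34615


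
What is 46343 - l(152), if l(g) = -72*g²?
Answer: 1709831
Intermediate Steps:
46343 - l(152) = 46343 - (-72)*152² = 46343 - (-72)*23104 = 46343 - 1*(-1663488) = 46343 + 1663488 = 1709831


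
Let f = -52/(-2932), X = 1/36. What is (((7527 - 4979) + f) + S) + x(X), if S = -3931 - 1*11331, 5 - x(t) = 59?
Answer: -9358931/733 ≈ -12768.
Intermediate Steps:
X = 1/36 ≈ 0.027778
x(t) = -54 (x(t) = 5 - 1*59 = 5 - 59 = -54)
f = 13/733 (f = -52*(-1/2932) = 13/733 ≈ 0.017735)
S = -15262 (S = -3931 - 11331 = -15262)
(((7527 - 4979) + f) + S) + x(X) = (((7527 - 4979) + 13/733) - 15262) - 54 = ((2548 + 13/733) - 15262) - 54 = (1867697/733 - 15262) - 54 = -9319349/733 - 54 = -9358931/733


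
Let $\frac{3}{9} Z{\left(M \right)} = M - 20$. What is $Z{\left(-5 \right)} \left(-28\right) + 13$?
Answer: $2113$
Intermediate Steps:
$Z{\left(M \right)} = -60 + 3 M$ ($Z{\left(M \right)} = 3 \left(M - 20\right) = 3 \left(-20 + M\right) = -60 + 3 M$)
$Z{\left(-5 \right)} \left(-28\right) + 13 = \left(-60 + 3 \left(-5\right)\right) \left(-28\right) + 13 = \left(-60 - 15\right) \left(-28\right) + 13 = \left(-75\right) \left(-28\right) + 13 = 2100 + 13 = 2113$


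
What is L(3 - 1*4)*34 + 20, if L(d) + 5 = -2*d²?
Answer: -218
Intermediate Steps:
L(d) = -5 - 2*d²
L(3 - 1*4)*34 + 20 = (-5 - 2*(3 - 1*4)²)*34 + 20 = (-5 - 2*(3 - 4)²)*34 + 20 = (-5 - 2*(-1)²)*34 + 20 = (-5 - 2*1)*34 + 20 = (-5 - 2)*34 + 20 = -7*34 + 20 = -238 + 20 = -218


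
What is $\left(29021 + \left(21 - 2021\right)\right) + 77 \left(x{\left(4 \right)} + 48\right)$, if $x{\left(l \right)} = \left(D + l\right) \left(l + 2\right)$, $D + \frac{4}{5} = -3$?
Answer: $\frac{154047}{5} \approx 30809.0$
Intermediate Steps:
$D = - \frac{19}{5}$ ($D = - \frac{4}{5} - 3 = - \frac{19}{5} \approx -3.8$)
$x{\left(l \right)} = \left(2 + l\right) \left(- \frac{19}{5} + l\right)$ ($x{\left(l \right)} = \left(- \frac{19}{5} + l\right) \left(l + 2\right) = \left(- \frac{19}{5} + l\right) \left(2 + l\right) = \left(2 + l\right) \left(- \frac{19}{5} + l\right)$)
$\left(29021 + \left(21 - 2021\right)\right) + 77 \left(x{\left(4 \right)} + 48\right) = \left(29021 + \left(21 - 2021\right)\right) + 77 \left(\left(- \frac{38}{5} + 4^{2} - \frac{36}{5}\right) + 48\right) = \left(29021 + \left(21 - 2021\right)\right) + 77 \left(\left(- \frac{38}{5} + 16 - \frac{36}{5}\right) + 48\right) = \left(29021 - 2000\right) + 77 \left(\frac{6}{5} + 48\right) = 27021 + 77 \cdot \frac{246}{5} = 27021 + \frac{18942}{5} = \frac{154047}{5}$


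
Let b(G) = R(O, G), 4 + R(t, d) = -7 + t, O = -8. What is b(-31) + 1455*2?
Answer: 2891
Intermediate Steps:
R(t, d) = -11 + t (R(t, d) = -4 + (-7 + t) = -11 + t)
b(G) = -19 (b(G) = -11 - 8 = -19)
b(-31) + 1455*2 = -19 + 1455*2 = -19 + 2910 = 2891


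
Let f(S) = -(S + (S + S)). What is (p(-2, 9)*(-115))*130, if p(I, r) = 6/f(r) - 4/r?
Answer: 29900/3 ≈ 9966.7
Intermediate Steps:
f(S) = -3*S (f(S) = -(S + 2*S) = -3*S)
p(I, r) = -6/r (p(I, r) = 6/((-3*r)) - 4/r = 6*(-1/(3*r)) - 4/r = -2/r - 4/r = -6/r)
(p(-2, 9)*(-115))*130 = (-6/9*(-115))*130 = (-6*⅑*(-115))*130 = -⅔*(-115)*130 = (230/3)*130 = 29900/3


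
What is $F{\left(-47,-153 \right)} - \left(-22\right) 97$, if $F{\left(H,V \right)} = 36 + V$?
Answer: $2017$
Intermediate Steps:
$F{\left(-47,-153 \right)} - \left(-22\right) 97 = \left(36 - 153\right) - \left(-22\right) 97 = -117 - -2134 = -117 + 2134 = 2017$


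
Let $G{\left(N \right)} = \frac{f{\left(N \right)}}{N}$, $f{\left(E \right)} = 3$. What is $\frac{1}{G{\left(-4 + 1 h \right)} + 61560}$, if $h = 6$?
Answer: $\frac{2}{123123} \approx 1.6244 \cdot 10^{-5}$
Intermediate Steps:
$G{\left(N \right)} = \frac{3}{N}$
$\frac{1}{G{\left(-4 + 1 h \right)} + 61560} = \frac{1}{\frac{3}{-4 + 1 \cdot 6} + 61560} = \frac{1}{\frac{3}{-4 + 6} + 61560} = \frac{1}{\frac{3}{2} + 61560} = \frac{1}{\frac{123123}{2}} = \frac{2}{123123}$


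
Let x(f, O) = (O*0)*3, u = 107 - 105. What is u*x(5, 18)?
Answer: 0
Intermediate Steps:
u = 2
x(f, O) = 0 (x(f, O) = 0*3 = 0)
u*x(5, 18) = 2*0 = 0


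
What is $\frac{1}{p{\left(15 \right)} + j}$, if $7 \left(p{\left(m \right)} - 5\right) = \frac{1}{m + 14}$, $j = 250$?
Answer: $\frac{203}{51766} \approx 0.0039215$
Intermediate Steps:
$p{\left(m \right)} = 5 + \frac{1}{7 \left(14 + m\right)}$ ($p{\left(m \right)} = 5 + \frac{1}{7 \left(m + 14\right)} = 5 + \frac{1}{7 \left(14 + m\right)}$)
$\frac{1}{p{\left(15 \right)} + j} = \frac{1}{\frac{491 + 35 \cdot 15}{7 \left(14 + 15\right)} + 250} = \frac{1}{\frac{491 + 525}{7 \cdot 29} + 250} = \frac{1}{\frac{1}{7} \cdot \frac{1}{29} \cdot 1016 + 250} = \frac{1}{\frac{1016}{203} + 250} = \frac{1}{\frac{51766}{203}} = \frac{203}{51766}$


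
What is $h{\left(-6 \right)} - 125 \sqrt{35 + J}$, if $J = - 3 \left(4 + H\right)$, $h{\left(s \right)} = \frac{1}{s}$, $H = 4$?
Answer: $- \frac{1}{6} - 125 \sqrt{11} \approx -414.74$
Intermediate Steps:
$J = -24$ ($J = - 3 \left(4 + 4\right) = \left(-3\right) 8 = -24$)
$h{\left(-6 \right)} - 125 \sqrt{35 + J} = \frac{1}{-6} - 125 \sqrt{35 - 24} = - \frac{1}{6} - 125 \sqrt{11}$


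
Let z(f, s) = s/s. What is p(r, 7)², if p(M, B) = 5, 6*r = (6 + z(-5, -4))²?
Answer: 25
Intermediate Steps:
z(f, s) = 1
r = 49/6 (r = (6 + 1)²/6 = (⅙)*7² = (⅙)*49 = 49/6 ≈ 8.1667)
p(r, 7)² = 5² = 25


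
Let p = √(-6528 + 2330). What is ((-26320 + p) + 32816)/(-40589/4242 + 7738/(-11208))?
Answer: -8579111296/13548503 - 1320676*I*√4198/13548503 ≈ -633.21 - 6.3158*I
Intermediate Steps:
p = I*√4198 (p = √(-4198) = I*√4198 ≈ 64.792*I)
((-26320 + p) + 32816)/(-40589/4242 + 7738/(-11208)) = ((-26320 + I*√4198) + 32816)/(-40589/4242 + 7738/(-11208)) = (6496 + I*√4198)/(-40589*1/4242 + 7738*(-1/11208)) = (6496 + I*√4198)/(-40589/4242 - 3869/5604) = (6496 + I*√4198)/(-13548503/1320676) = (6496 + I*√4198)*(-1320676/13548503) = -8579111296/13548503 - 1320676*I*√4198/13548503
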